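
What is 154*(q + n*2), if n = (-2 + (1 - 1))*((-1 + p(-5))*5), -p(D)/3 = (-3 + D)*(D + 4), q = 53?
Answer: 85162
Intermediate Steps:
p(D) = -3*(-3 + D)*(4 + D) (p(D) = -3*(-3 + D)*(D + 4) = -3*(-3 + D)*(4 + D))
n = 250 (n = (-2 + (1 - 1))*((-1 + (36 - 3*(-5) - 3*(-5)**2))*5) = (-2 + 0)*((-1 + (36 + 15 - 3*25))*5) = -2*(-1 + (36 + 15 - 75))*5 = -2*(-1 - 24)*5 = -(-50)*5 = -2*(-125) = 250)
154*(q + n*2) = 154*(53 + 250*2) = 154*(53 + 500) = 154*553 = 85162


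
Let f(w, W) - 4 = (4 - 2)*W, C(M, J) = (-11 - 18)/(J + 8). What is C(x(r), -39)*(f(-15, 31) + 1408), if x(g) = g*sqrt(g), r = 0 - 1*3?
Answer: 42746/31 ≈ 1378.9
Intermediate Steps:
r = -3 (r = 0 - 3 = -3)
x(g) = g**(3/2)
C(M, J) = -29/(8 + J)
f(w, W) = 4 + 2*W (f(w, W) = 4 + (4 - 2)*W = 4 + 2*W)
C(x(r), -39)*(f(-15, 31) + 1408) = (-29/(8 - 39))*((4 + 2*31) + 1408) = (-29/(-31))*((4 + 62) + 1408) = (-29*(-1/31))*(66 + 1408) = (29/31)*1474 = 42746/31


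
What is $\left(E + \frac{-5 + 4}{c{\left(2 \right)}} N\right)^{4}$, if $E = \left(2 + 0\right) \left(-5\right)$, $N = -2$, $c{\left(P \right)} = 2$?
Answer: $6561$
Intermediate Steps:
$E = -10$ ($E = 2 \left(-5\right) = -10$)
$\left(E + \frac{-5 + 4}{c{\left(2 \right)}} N\right)^{4} = \left(-10 + \frac{-5 + 4}{2} \left(-2\right)\right)^{4} = \left(-10 + \left(-1\right) \frac{1}{2} \left(-2\right)\right)^{4} = \left(-10 - -1\right)^{4} = \left(-10 + 1\right)^{4} = \left(-9\right)^{4} = 6561$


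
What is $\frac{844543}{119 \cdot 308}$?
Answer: $\frac{7097}{308} \approx 23.042$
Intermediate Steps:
$\frac{844543}{119 \cdot 308} = \frac{844543}{36652} = 844543 \cdot \frac{1}{36652} = \frac{7097}{308}$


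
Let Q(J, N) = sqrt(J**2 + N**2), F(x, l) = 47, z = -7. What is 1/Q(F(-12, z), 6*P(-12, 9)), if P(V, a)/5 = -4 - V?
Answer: sqrt(59809)/59809 ≈ 0.0040890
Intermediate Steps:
P(V, a) = -20 - 5*V (P(V, a) = 5*(-4 - V) = -20 - 5*V)
1/Q(F(-12, z), 6*P(-12, 9)) = 1/(sqrt(47**2 + (6*(-20 - 5*(-12)))**2)) = 1/(sqrt(2209 + (6*(-20 + 60))**2)) = 1/(sqrt(2209 + (6*40)**2)) = 1/(sqrt(2209 + 240**2)) = 1/(sqrt(2209 + 57600)) = 1/(sqrt(59809)) = sqrt(59809)/59809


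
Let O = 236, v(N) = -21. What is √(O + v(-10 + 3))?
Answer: √215 ≈ 14.663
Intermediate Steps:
√(O + v(-10 + 3)) = √(236 - 21) = √215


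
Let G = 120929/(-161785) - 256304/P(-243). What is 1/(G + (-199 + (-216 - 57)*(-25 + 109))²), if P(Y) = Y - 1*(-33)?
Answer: 679497/363561051584968 ≈ 1.8690e-9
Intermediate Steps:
P(Y) = 33 + Y (P(Y) = Y + 33 = 33 + Y)
G = 828814951/679497 (G = 120929/(-161785) - 256304/(33 - 243) = 120929*(-1/161785) - 256304/(-210) = -120929/161785 - 256304*(-1/210) = -120929/161785 + 128152/105 = 828814951/679497 ≈ 1219.7)
1/(G + (-199 + (-216 - 57)*(-25 + 109))²) = 1/(828814951/679497 + (-199 + (-216 - 57)*(-25 + 109))²) = 1/(828814951/679497 + (-199 - 273*84)²) = 1/(828814951/679497 + (-199 - 22932)²) = 1/(828814951/679497 + (-23131)²) = 1/(828814951/679497 + 535043161) = 1/(363561051584968/679497) = 679497/363561051584968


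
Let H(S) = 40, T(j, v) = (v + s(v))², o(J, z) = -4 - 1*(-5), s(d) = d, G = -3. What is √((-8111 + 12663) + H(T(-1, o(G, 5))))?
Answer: 4*√287 ≈ 67.764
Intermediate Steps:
o(J, z) = 1 (o(J, z) = -4 + 5 = 1)
T(j, v) = 4*v² (T(j, v) = (v + v)² = (2*v)² = 4*v²)
√((-8111 + 12663) + H(T(-1, o(G, 5)))) = √((-8111 + 12663) + 40) = √(4552 + 40) = √4592 = 4*√287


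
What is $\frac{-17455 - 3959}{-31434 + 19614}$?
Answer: $\frac{3569}{1970} \approx 1.8117$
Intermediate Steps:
$\frac{-17455 - 3959}{-31434 + 19614} = - \frac{21414}{-11820} = \left(-21414\right) \left(- \frac{1}{11820}\right) = \frac{3569}{1970}$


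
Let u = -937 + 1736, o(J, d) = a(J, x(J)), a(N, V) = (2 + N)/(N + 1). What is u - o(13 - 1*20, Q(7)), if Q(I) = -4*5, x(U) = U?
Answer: 4789/6 ≈ 798.17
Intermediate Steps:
Q(I) = -20
a(N, V) = (2 + N)/(1 + N)
o(J, d) = (2 + J)/(1 + J)
u = 799
u - o(13 - 1*20, Q(7)) = 799 - (2 + (13 - 1*20))/(1 + (13 - 1*20)) = 799 - (2 + (13 - 20))/(1 + (13 - 20)) = 799 - (2 - 7)/(1 - 7) = 799 - (-5)/(-6) = 799 - (-1)*(-5)/6 = 799 - 1*5/6 = 799 - 5/6 = 4789/6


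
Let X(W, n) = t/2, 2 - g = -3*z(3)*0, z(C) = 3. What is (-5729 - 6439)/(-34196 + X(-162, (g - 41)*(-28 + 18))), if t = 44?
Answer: 6084/17087 ≈ 0.35606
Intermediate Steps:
g = 2 (g = 2 - (-3*3)*0 = 2 - (-9)*0 = 2 - 1*0 = 2 + 0 = 2)
X(W, n) = 22 (X(W, n) = 44/2 = 44*(½) = 22)
(-5729 - 6439)/(-34196 + X(-162, (g - 41)*(-28 + 18))) = (-5729 - 6439)/(-34196 + 22) = -12168/(-34174) = -12168*(-1/34174) = 6084/17087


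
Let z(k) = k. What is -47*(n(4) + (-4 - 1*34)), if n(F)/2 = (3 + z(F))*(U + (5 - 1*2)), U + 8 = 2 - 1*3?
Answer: 5734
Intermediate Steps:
U = -9 (U = -8 + (2 - 1*3) = -8 + (2 - 3) = -8 - 1 = -9)
n(F) = -36 - 12*F (n(F) = 2*((3 + F)*(-9 + (5 - 1*2))) = 2*((3 + F)*(-9 + (5 - 2))) = 2*((3 + F)*(-9 + 3)) = 2*((3 + F)*(-6)) = 2*(-18 - 6*F) = -36 - 12*F)
-47*(n(4) + (-4 - 1*34)) = -47*((-36 - 12*4) + (-4 - 1*34)) = -47*((-36 - 48) + (-4 - 34)) = -47*(-84 - 38) = -47*(-122) = 5734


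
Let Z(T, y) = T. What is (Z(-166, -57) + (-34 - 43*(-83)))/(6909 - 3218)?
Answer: 3369/3691 ≈ 0.91276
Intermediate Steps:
(Z(-166, -57) + (-34 - 43*(-83)))/(6909 - 3218) = (-166 + (-34 - 43*(-83)))/(6909 - 3218) = (-166 + (-34 + 3569))/3691 = (-166 + 3535)*(1/3691) = 3369*(1/3691) = 3369/3691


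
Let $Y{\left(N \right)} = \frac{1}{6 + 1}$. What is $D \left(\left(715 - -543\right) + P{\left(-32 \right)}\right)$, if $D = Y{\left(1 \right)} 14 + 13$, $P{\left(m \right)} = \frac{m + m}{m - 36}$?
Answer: $\frac{321030}{17} \approx 18884.0$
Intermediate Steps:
$P{\left(m \right)} = \frac{2 m}{-36 + m}$
$Y{\left(N \right)} = \frac{1}{7}$
$D = 15$ ($D = \frac{1}{7} \cdot 14 + 13 = 2 + 13 = 15$)
$D \left(\left(715 - -543\right) + P{\left(-32 \right)}\right) = 15 \left(\left(715 - -543\right) + 2 \left(-32\right) \frac{1}{-36 - 32}\right) = 15 \left(\left(715 + 543\right) + 2 \left(-32\right) \frac{1}{-68}\right) = 15 \left(1258 + 2 \left(-32\right) \left(- \frac{1}{68}\right)\right) = 15 \left(1258 + \frac{16}{17}\right) = 15 \cdot \frac{21402}{17} = \frac{321030}{17}$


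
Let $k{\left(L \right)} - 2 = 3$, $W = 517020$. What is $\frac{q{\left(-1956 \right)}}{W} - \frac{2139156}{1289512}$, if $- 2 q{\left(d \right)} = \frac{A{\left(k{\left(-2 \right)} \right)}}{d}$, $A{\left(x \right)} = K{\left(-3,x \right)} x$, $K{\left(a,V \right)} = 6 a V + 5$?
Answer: $- \frac{15452212436543}{9314800248096} \approx -1.6589$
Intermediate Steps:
$k{\left(L \right)} = 5$ ($k{\left(L \right)} = 2 + 3 = 5$)
$K{\left(a,V \right)} = 5 + 6 V a$ ($K{\left(a,V \right)} = 6 V a + 5 = 5 + 6 V a$)
$A{\left(x \right)} = x \left(5 - 18 x\right)$ ($A{\left(x \right)} = \left(5 + 6 x \left(-3\right)\right) x = \left(5 - 18 x\right) x = x \left(5 - 18 x\right)$)
$q{\left(d \right)} = \frac{425}{2 d}$ ($q{\left(d \right)} = - \frac{5 \left(5 - 90\right) \frac{1}{d}}{2} = - \frac{5 \left(-85\right) \frac{1}{d}}{2} = - \frac{\left(-425\right) \frac{1}{d}}{2} = \frac{425}{2 d}$)
$\frac{q{\left(-1956 \right)}}{W} - \frac{2139156}{1289512} = \frac{\frac{425}{2} \frac{1}{-1956}}{517020} - \frac{2139156}{1289512} = \frac{425}{2} \left(- \frac{1}{1956}\right) \frac{1}{517020} - \frac{534789}{322378} = \left(- \frac{425}{3912}\right) \frac{1}{517020} - \frac{534789}{322378} = - \frac{85}{404516448} - \frac{534789}{322378} = - \frac{15452212436543}{9314800248096}$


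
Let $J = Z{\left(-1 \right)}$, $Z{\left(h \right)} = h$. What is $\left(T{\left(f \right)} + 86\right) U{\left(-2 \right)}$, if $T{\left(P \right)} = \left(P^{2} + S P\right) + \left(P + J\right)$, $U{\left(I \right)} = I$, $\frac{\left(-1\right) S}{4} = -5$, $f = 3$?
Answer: $-314$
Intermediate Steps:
$S = 20$ ($S = \left(-4\right) \left(-5\right) = 20$)
$J = -1$
$T{\left(P \right)} = -1 + P^{2} + 21 P$ ($T{\left(P \right)} = \left(P^{2} + 20 P\right) + \left(P - 1\right) = \left(P^{2} + 20 P\right) + \left(-1 + P\right) = -1 + P^{2} + 21 P$)
$\left(T{\left(f \right)} + 86\right) U{\left(-2 \right)} = \left(\left(-1 + 3^{2} + 21 \cdot 3\right) + 86\right) \left(-2\right) = \left(\left(-1 + 9 + 63\right) + 86\right) \left(-2\right) = \left(71 + 86\right) \left(-2\right) = 157 \left(-2\right) = -314$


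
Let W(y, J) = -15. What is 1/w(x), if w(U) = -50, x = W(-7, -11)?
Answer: -1/50 ≈ -0.020000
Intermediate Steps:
x = -15
1/w(x) = 1/(-50) = -1/50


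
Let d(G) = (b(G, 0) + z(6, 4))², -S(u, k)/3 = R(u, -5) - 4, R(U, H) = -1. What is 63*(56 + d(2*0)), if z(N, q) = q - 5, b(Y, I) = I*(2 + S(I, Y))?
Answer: 3591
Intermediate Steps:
S(u, k) = 15 (S(u, k) = -3*(-1 - 4) = -3*(-5) = 15)
b(Y, I) = 17*I (b(Y, I) = I*(2 + 15) = I*17 = 17*I)
z(N, q) = -5 + q
d(G) = 1 (d(G) = (17*0 + (-5 + 4))² = (0 - 1)² = (-1)² = 1)
63*(56 + d(2*0)) = 63*(56 + 1) = 63*57 = 3591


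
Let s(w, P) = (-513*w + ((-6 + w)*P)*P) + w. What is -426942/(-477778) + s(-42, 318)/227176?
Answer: -138240397797/6783730933 ≈ -20.378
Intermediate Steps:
s(w, P) = -512*w + P²*(-6 + w) (s(w, P) = (-513*w + (P*(-6 + w))*P) + w = (-513*w + P²*(-6 + w)) + w = -512*w + P²*(-6 + w))
-426942/(-477778) + s(-42, 318)/227176 = -426942/(-477778) + (-512*(-42) - 6*318² - 42*318²)/227176 = -426942*(-1/477778) + (21504 - 6*101124 - 42*101124)*(1/227176) = 213471/238889 + (21504 - 606744 - 4247208)*(1/227176) = 213471/238889 - 4832448*1/227176 = 213471/238889 - 604056/28397 = -138240397797/6783730933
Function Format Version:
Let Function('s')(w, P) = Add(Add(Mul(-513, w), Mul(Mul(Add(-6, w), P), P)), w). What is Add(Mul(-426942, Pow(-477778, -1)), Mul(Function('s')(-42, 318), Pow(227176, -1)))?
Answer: Rational(-138240397797, 6783730933) ≈ -20.378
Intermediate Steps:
Function('s')(w, P) = Add(Mul(-512, w), Mul(Pow(P, 2), Add(-6, w))) (Function('s')(w, P) = Add(Add(Mul(-513, w), Mul(Mul(P, Add(-6, w)), P)), w) = Add(Add(Mul(-513, w), Mul(Pow(P, 2), Add(-6, w))), w) = Add(Mul(-512, w), Mul(Pow(P, 2), Add(-6, w))))
Add(Mul(-426942, Pow(-477778, -1)), Mul(Function('s')(-42, 318), Pow(227176, -1))) = Add(Mul(-426942, Pow(-477778, -1)), Mul(Add(Mul(-512, -42), Mul(-6, Pow(318, 2)), Mul(-42, Pow(318, 2))), Pow(227176, -1))) = Add(Mul(-426942, Rational(-1, 477778)), Mul(Add(21504, Mul(-6, 101124), Mul(-42, 101124)), Rational(1, 227176))) = Add(Rational(213471, 238889), Mul(Add(21504, -606744, -4247208), Rational(1, 227176))) = Add(Rational(213471, 238889), Mul(-4832448, Rational(1, 227176))) = Add(Rational(213471, 238889), Rational(-604056, 28397)) = Rational(-138240397797, 6783730933)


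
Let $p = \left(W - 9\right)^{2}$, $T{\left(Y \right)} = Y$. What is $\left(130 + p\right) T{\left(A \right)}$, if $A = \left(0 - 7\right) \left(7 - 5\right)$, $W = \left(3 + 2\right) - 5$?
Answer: $-2954$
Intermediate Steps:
$W = 0$ ($W = 5 - 5 = 0$)
$A = -14$ ($A = \left(-7\right) 2 = -14$)
$p = 81$ ($p = \left(0 - 9\right)^{2} = \left(-9\right)^{2} = 81$)
$\left(130 + p\right) T{\left(A \right)} = \left(130 + 81\right) \left(-14\right) = 211 \left(-14\right) = -2954$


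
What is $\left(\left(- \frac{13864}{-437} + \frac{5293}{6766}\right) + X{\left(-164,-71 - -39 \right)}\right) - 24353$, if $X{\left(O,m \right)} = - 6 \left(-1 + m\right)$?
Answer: $- \frac{71323986145}{2956742} \approx -24123.0$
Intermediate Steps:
$X{\left(O,m \right)} = 6 - 6 m$
$\left(\left(- \frac{13864}{-437} + \frac{5293}{6766}\right) + X{\left(-164,-71 - -39 \right)}\right) - 24353 = \left(\left(- \frac{13864}{-437} + \frac{5293}{6766}\right) - \left(-6 + 6 \left(-71 - -39\right)\right)\right) - 24353 = \left(\left(\left(-13864\right) \left(- \frac{1}{437}\right) + 5293 \cdot \frac{1}{6766}\right) - \left(-6 + 6 \left(-71 + 39\right)\right)\right) - 24353 = \left(\left(\frac{13864}{437} + \frac{5293}{6766}\right) + \left(6 - -192\right)\right) - 24353 = \left(\frac{96116865}{2956742} + \left(6 + 192\right)\right) - 24353 = \left(\frac{96116865}{2956742} + 198\right) - 24353 = \frac{681551781}{2956742} - 24353 = - \frac{71323986145}{2956742}$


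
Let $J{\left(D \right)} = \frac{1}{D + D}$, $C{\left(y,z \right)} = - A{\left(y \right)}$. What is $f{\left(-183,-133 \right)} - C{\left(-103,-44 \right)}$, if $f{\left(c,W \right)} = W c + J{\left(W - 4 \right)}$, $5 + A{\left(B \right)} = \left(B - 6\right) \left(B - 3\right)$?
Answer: $\frac{9833311}{274} \approx 35888.0$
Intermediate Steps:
$A{\left(B \right)} = -5 + \left(-6 + B\right) \left(-3 + B\right)$ ($A{\left(B \right)} = -5 + \left(B - 6\right) \left(B - 3\right) = -5 + \left(-6 + B\right) \left(-3 + B\right)$)
$C{\left(y,z \right)} = -13 - y^{2} + 9 y$ ($C{\left(y,z \right)} = - (13 + y^{2} - 9 y) = -13 - y^{2} + 9 y$)
$J{\left(D \right)} = \frac{1}{2 D}$
$f{\left(c,W \right)} = \frac{1}{2 \left(-4 + W\right)} + W c$ ($f{\left(c,W \right)} = W c + \frac{1}{2 \left(W - 4\right)} = W c + \frac{1}{2 \left(-4 + W\right)} = \frac{1}{2 \left(-4 + W\right)} + W c$)
$f{\left(-183,-133 \right)} - C{\left(-103,-44 \right)} = \frac{\frac{1}{2} - - 24339 \left(-4 - 133\right)}{-4 - 133} - \left(-13 - \left(-103\right)^{2} + 9 \left(-103\right)\right) = \frac{\frac{1}{2} - \left(-24339\right) \left(-137\right)}{-137} - \left(-13 - 10609 - 927\right) = - \frac{\frac{1}{2} - 3334443}{137} - \left(-13 - 10609 - 927\right) = \left(- \frac{1}{137}\right) \left(- \frac{6668885}{2}\right) - -11549 = \frac{6668885}{274} + 11549 = \frac{9833311}{274}$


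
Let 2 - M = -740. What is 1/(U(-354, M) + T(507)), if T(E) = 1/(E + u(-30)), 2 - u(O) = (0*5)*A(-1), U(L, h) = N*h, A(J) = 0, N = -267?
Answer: -509/100840025 ≈ -5.0476e-6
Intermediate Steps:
M = 742 (M = 2 - 1*(-740) = 2 + 740 = 742)
U(L, h) = -267*h
u(O) = 2 (u(O) = 2 - 0*5*0 = 2 - 0*0 = 2 - 1*0 = 2 + 0 = 2)
T(E) = 1/(2 + E) (T(E) = 1/(E + 2) = 1/(2 + E))
1/(U(-354, M) + T(507)) = 1/(-267*742 + 1/(2 + 507)) = 1/(-198114 + 1/509) = 1/(-100840025/509) = -509/100840025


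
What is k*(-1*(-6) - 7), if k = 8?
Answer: -8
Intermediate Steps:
k*(-1*(-6) - 7) = 8*(-1*(-6) - 7) = 8*(6 - 7) = 8*(-1) = -8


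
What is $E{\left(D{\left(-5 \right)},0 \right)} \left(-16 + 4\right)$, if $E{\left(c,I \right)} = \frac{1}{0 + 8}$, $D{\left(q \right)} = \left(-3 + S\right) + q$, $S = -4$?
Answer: $- \frac{3}{2} \approx -1.5$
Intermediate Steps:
$D{\left(q \right)} = -7 + q$ ($D{\left(q \right)} = \left(-3 - 4\right) + q = -7 + q$)
$E{\left(c,I \right)} = \frac{1}{8}$
$E{\left(D{\left(-5 \right)},0 \right)} \left(-16 + 4\right) = \frac{-16 + 4}{8} = \frac{1}{8} \left(-12\right) = - \frac{3}{2}$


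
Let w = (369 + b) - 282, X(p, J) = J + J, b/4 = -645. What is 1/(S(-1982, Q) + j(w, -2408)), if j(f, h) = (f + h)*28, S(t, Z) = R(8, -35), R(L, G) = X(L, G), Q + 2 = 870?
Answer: -1/137298 ≈ -7.2834e-6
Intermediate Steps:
b = -2580 (b = 4*(-645) = -2580)
Q = 868 (Q = -2 + 870 = 868)
X(p, J) = 2*J
w = -2493 (w = (369 - 2580) - 282 = -2211 - 282 = -2493)
R(L, G) = 2*G
S(t, Z) = -70 (S(t, Z) = 2*(-35) = -70)
j(f, h) = 28*f + 28*h
1/(S(-1982, Q) + j(w, -2408)) = 1/(-70 + (28*(-2493) + 28*(-2408))) = 1/(-70 + (-69804 - 67424)) = 1/(-70 - 137228) = 1/(-137298) = -1/137298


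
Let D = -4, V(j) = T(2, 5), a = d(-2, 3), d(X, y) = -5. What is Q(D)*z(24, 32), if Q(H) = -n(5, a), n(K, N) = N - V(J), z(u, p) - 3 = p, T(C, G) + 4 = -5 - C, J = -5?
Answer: -210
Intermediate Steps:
a = -5
T(C, G) = -9 - C (T(C, G) = -4 + (-5 - C) = -9 - C)
z(u, p) = 3 + p
V(j) = -11 (V(j) = -9 - 1*2 = -9 - 2 = -11)
n(K, N) = 11 + N (n(K, N) = N - 1*(-11) = N + 11 = 11 + N)
Q(H) = -6 (Q(H) = -(11 - 5) = -1*6 = -6)
Q(D)*z(24, 32) = -6*(3 + 32) = -6*35 = -210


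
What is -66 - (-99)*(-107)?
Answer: -10659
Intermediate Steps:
-66 - (-99)*(-107) = -66 - 99*107 = -66 - 10593 = -10659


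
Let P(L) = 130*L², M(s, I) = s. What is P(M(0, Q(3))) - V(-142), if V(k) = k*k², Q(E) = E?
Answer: 2863288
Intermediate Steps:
V(k) = k³
P(M(0, Q(3))) - V(-142) = 130*0² - 1*(-142)³ = 130*0 - 1*(-2863288) = 0 + 2863288 = 2863288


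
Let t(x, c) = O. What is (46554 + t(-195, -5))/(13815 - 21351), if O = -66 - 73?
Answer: -46415/7536 ≈ -6.1591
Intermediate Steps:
O = -139
t(x, c) = -139
(46554 + t(-195, -5))/(13815 - 21351) = (46554 - 139)/(13815 - 21351) = 46415/(-7536) = 46415*(-1/7536) = -46415/7536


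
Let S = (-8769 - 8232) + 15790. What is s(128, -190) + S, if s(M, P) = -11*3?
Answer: -1244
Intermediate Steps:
s(M, P) = -33
S = -1211 (S = -17001 + 15790 = -1211)
s(128, -190) + S = -33 - 1211 = -1244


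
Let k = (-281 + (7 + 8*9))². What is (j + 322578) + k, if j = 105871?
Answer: 469253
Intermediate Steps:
k = 40804 (k = (-281 + (7 + 72))² = (-281 + 79)² = (-202)² = 40804)
(j + 322578) + k = (105871 + 322578) + 40804 = 428449 + 40804 = 469253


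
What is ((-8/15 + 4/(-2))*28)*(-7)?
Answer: 7448/15 ≈ 496.53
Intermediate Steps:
((-8/15 + 4/(-2))*28)*(-7) = ((-8*1/15 + 4*(-½))*28)*(-7) = ((-8/15 - 2)*28)*(-7) = -38/15*28*(-7) = -1064/15*(-7) = 7448/15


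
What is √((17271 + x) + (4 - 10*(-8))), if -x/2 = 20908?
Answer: I*√24461 ≈ 156.4*I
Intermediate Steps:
x = -41816 (x = -2*20908 = -41816)
√((17271 + x) + (4 - 10*(-8))) = √((17271 - 41816) + (4 - 10*(-8))) = √(-24545 + (4 + 80)) = √(-24545 + 84) = √(-24461) = I*√24461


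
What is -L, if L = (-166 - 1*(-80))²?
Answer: -7396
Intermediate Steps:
L = 7396 (L = (-166 + 80)² = (-86)² = 7396)
-L = -1*7396 = -7396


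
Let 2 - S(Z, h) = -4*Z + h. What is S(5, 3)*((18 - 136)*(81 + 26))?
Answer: -239894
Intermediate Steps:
S(Z, h) = 2 - h + 4*Z (S(Z, h) = 2 - (-4*Z + h) = 2 - (h - 4*Z) = 2 + (-h + 4*Z) = 2 - h + 4*Z)
S(5, 3)*((18 - 136)*(81 + 26)) = (2 - 1*3 + 4*5)*((18 - 136)*(81 + 26)) = (2 - 3 + 20)*(-118*107) = 19*(-12626) = -239894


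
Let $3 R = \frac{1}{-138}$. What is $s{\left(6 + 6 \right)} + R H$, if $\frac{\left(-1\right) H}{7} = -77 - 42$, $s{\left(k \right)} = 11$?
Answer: $\frac{3721}{414} \approx 8.9879$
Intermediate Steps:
$H = 833$ ($H = - 7 \left(-77 - 42\right) = \left(-7\right) \left(-119\right) = 833$)
$R = - \frac{1}{414}$ ($R = \frac{1}{3 \left(-138\right)} = \frac{1}{3} \left(- \frac{1}{138}\right) = - \frac{1}{414} \approx -0.0024155$)
$s{\left(6 + 6 \right)} + R H = 11 - \frac{833}{414} = \frac{3721}{414}$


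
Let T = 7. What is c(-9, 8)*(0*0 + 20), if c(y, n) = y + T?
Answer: -40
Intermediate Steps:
c(y, n) = 7 + y (c(y, n) = y + 7 = 7 + y)
c(-9, 8)*(0*0 + 20) = (7 - 9)*(0*0 + 20) = -2*(0 + 20) = -2*20 = -40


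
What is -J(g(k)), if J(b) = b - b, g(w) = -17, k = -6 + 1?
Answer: 0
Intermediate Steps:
k = -5
J(b) = 0
-J(g(k)) = -1*0 = 0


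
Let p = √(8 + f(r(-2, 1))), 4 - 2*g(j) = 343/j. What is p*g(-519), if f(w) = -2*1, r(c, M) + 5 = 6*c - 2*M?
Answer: 2419*√6/1038 ≈ 5.7084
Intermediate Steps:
r(c, M) = -5 - 2*M + 6*c (r(c, M) = -5 + (6*c - 2*M) = -5 + (-2*M + 6*c) = -5 - 2*M + 6*c)
g(j) = 2 - 343/(2*j)
f(w) = -2
p = √6 (p = √(8 - 2) = √6 ≈ 2.4495)
p*g(-519) = √6*(2 - 343/2/(-519)) = √6*(2 - 343/2*(-1/519)) = √6*(2 + 343/1038) = √6*(2419/1038) = 2419*√6/1038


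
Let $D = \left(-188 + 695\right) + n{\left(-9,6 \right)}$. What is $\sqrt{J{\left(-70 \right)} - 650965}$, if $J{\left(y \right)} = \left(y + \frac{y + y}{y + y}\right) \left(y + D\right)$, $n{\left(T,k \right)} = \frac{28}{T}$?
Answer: $\frac{i \sqrt{6128130}}{3} \approx 825.17 i$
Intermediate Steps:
$D = \frac{4535}{9}$ ($D = \left(-188 + 695\right) + \frac{28}{-9} = 507 + 28 \left(- \frac{1}{9}\right) = 507 - \frac{28}{9} = \frac{4535}{9} \approx 503.89$)
$J{\left(y \right)} = \left(1 + y\right) \left(\frac{4535}{9} + y\right)$ ($J{\left(y \right)} = \left(y + \frac{y + y}{y + y}\right) \left(y + \frac{4535}{9}\right) = \left(y + \frac{2 y}{2 y}\right) \left(\frac{4535}{9} + y\right) = \left(y + 2 y \frac{1}{2 y}\right) \left(\frac{4535}{9} + y\right) = \left(y + 1\right) \left(\frac{4535}{9} + y\right) = \left(1 + y\right) \left(\frac{4535}{9} + y\right)$)
$\sqrt{J{\left(-70 \right)} - 650965} = \sqrt{\left(\frac{4535}{9} + \left(-70\right)^{2} + \frac{4544}{9} \left(-70\right)\right) - 650965} = \sqrt{\left(\frac{4535}{9} + 4900 - \frac{318080}{9}\right) - 650965} = \sqrt{- \frac{89815}{3} - 650965} = \sqrt{- \frac{2042710}{3}} = \frac{i \sqrt{6128130}}{3}$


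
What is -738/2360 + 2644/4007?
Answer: 1641337/4728260 ≈ 0.34713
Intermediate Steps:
-738/2360 + 2644/4007 = -738*1/2360 + 2644*(1/4007) = -369/1180 + 2644/4007 = 1641337/4728260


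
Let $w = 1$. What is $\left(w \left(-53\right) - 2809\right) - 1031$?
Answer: $-3893$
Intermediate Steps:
$\left(w \left(-53\right) - 2809\right) - 1031 = \left(1 \left(-53\right) - 2809\right) - 1031 = \left(-53 - 2809\right) - 1031 = -2862 - 1031 = -3893$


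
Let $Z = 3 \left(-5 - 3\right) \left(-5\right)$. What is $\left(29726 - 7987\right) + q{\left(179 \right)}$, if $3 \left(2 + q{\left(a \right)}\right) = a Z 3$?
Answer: $43217$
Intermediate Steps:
$Z = 120$ ($Z = 3 \left(-5 - 3\right) \left(-5\right) = 3 \left(-8\right) \left(-5\right) = \left(-24\right) \left(-5\right) = 120$)
$q{\left(a \right)} = -2 + 120 a$ ($q{\left(a \right)} = -2 + \frac{a 120 \cdot 3}{3} = -2 + \frac{120 a 3}{3} = -2 + \frac{360 a}{3} = -2 + 120 a$)
$\left(29726 - 7987\right) + q{\left(179 \right)} = \left(29726 - 7987\right) + \left(-2 + 120 \cdot 179\right) = 21739 + \left(-2 + 21480\right) = 21739 + 21478 = 43217$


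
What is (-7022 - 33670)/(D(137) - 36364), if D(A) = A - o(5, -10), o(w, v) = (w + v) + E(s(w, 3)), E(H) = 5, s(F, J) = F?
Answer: 40692/36227 ≈ 1.1233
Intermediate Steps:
o(w, v) = 5 + v + w (o(w, v) = (w + v) + 5 = (v + w) + 5 = 5 + v + w)
D(A) = A (D(A) = A - (5 - 10 + 5) = A - 1*0 = A + 0 = A)
(-7022 - 33670)/(D(137) - 36364) = (-7022 - 33670)/(137 - 36364) = -40692/(-36227) = -40692*(-1/36227) = 40692/36227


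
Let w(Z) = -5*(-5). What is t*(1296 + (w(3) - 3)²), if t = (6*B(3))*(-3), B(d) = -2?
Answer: 64080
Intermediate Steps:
w(Z) = 25
t = 36 (t = (6*(-2))*(-3) = -12*(-3) = 36)
t*(1296 + (w(3) - 3)²) = 36*(1296 + (25 - 3)²) = 36*(1296 + 22²) = 36*(1296 + 484) = 36*1780 = 64080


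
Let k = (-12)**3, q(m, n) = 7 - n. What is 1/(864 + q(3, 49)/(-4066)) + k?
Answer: -3035286991/1756533 ≈ -1728.0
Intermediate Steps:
k = -1728
1/(864 + q(3, 49)/(-4066)) + k = 1/(864 + (7 - 1*49)/(-4066)) - 1728 = 1/(864 + (7 - 49)*(-1/4066)) - 1728 = 1/(864 - 42*(-1/4066)) - 1728 = 1/(864 + 21/2033) - 1728 = 1/(1756533/2033) - 1728 = 2033/1756533 - 1728 = -3035286991/1756533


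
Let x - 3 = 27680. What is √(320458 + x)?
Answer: √348141 ≈ 590.04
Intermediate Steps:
x = 27683 (x = 3 + 27680 = 27683)
√(320458 + x) = √(320458 + 27683) = √348141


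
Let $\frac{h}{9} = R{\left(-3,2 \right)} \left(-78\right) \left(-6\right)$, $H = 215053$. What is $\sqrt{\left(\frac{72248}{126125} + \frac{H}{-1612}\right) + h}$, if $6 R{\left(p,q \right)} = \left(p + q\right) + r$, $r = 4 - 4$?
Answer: $\frac{i \sqrt{345090454380351615}}{20331350} \approx 28.893 i$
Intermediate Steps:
$r = 0$
$R{\left(p,q \right)} = \frac{p}{6} + \frac{q}{6}$ ($R{\left(p,q \right)} = \frac{\left(p + q\right) + 0}{6} = \frac{p + q}{6} = \frac{p}{6} + \frac{q}{6}$)
$h = -702$ ($h = 9 \left(\frac{1}{6} \left(-3\right) + \frac{1}{6} \cdot 2\right) \left(-78\right) \left(-6\right) = 9 \left(- \frac{1}{2} + \frac{1}{3}\right) \left(-78\right) \left(-6\right) = 9 \left(- \frac{1}{6}\right) \left(-78\right) \left(-6\right) = 9 \cdot 13 \left(-6\right) = 9 \left(-78\right) = -702$)
$\sqrt{\left(\frac{72248}{126125} + \frac{H}{-1612}\right) + h} = \sqrt{\left(\frac{72248}{126125} + \frac{215053}{-1612}\right) - 702} = \sqrt{\left(72248 \cdot \frac{1}{126125} + 215053 \left(- \frac{1}{1612}\right)\right) - 702} = \sqrt{\left(\frac{72248}{126125} - \frac{215053}{1612}\right) - 702} = \sqrt{- \frac{27007095849}{203313500} - 702} = \sqrt{- \frac{169733172849}{203313500}} = \frac{i \sqrt{345090454380351615}}{20331350}$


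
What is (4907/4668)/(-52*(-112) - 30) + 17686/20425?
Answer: 478442714387/552422556600 ≈ 0.86608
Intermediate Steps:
(4907/4668)/(-52*(-112) - 30) + 17686/20425 = (4907*(1/4668))/(5824 - 30) + 17686*(1/20425) = (4907/4668)/5794 + 17686/20425 = (4907/4668)*(1/5794) + 17686/20425 = 4907/27046392 + 17686/20425 = 478442714387/552422556600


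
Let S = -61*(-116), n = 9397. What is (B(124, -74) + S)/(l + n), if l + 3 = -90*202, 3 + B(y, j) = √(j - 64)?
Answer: -7073/8786 - I*√138/8786 ≈ -0.80503 - 0.0013371*I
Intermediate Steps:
B(y, j) = -3 + √(-64 + j) (B(y, j) = -3 + √(j - 64) = -3 + √(-64 + j))
l = -18183 (l = -3 - 90*202 = -3 - 18180 = -18183)
S = 7076
(B(124, -74) + S)/(l + n) = ((-3 + √(-64 - 74)) + 7076)/(-18183 + 9397) = ((-3 + √(-138)) + 7076)/(-8786) = ((-3 + I*√138) + 7076)*(-1/8786) = (7073 + I*√138)*(-1/8786) = -7073/8786 - I*√138/8786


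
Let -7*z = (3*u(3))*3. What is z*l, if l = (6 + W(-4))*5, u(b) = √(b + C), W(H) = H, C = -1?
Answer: -90*√2/7 ≈ -18.183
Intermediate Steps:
u(b) = √(-1 + b) (u(b) = √(b - 1) = √(-1 + b))
z = -9*√2/7 (z = -3*√(-1 + 3)*3/7 = -3*√2*3/7 = -9*√2/7 ≈ -1.8183)
l = 10 (l = (6 - 4)*5 = 2*5 = 10)
z*l = -9*√2/7*10 = -90*√2/7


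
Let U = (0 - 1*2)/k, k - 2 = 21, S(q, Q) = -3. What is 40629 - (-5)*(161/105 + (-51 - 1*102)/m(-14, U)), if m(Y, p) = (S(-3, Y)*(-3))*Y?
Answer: 1706995/42 ≈ 40643.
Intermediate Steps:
k = 23 (k = 2 + 21 = 23)
U = -2/23 (U = (0 - 1*2)/23 = (0 - 2)*(1/23) = -2*1/23 = -2/23 ≈ -0.086957)
m(Y, p) = 9*Y (m(Y, p) = (-3*(-3))*Y = 9*Y)
40629 - (-5)*(161/105 + (-51 - 1*102)/m(-14, U)) = 40629 - (-5)*(161/105 + (-51 - 1*102)/((9*(-14)))) = 40629 - (-5)*(161*(1/105) + (-51 - 102)/(-126)) = 40629 - (-5)*(23/15 - 153*(-1/126)) = 40629 - (-5)*(23/15 + 17/14) = 40629 - (-5)*577/210 = 40629 - 1*(-577/42) = 40629 + 577/42 = 1706995/42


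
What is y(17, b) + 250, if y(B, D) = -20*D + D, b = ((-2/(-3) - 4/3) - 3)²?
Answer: -49/9 ≈ -5.4444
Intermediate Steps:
b = 121/9 (b = ((-2*(-⅓) - 4*⅓) - 3)² = ((⅔ - 4/3) - 3)² = (-⅔ - 3)² = (-11/3)² = 121/9 ≈ 13.444)
y(B, D) = -19*D
y(17, b) + 250 = -19*121/9 + 250 = -2299/9 + 250 = -49/9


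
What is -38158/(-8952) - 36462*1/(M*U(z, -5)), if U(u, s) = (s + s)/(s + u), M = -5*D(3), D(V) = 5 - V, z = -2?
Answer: 286083821/111900 ≈ 2556.6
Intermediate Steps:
M = -10 (M = -5*(5 - 1*3) = -5*(5 - 3) = -5*2 = -10)
U(u, s) = 2*s/(s + u) (U(u, s) = (2*s)/(s + u) = 2*s/(s + u))
-38158/(-8952) - 36462*1/(M*U(z, -5)) = -38158/(-8952) - 36462/((2*(-5)/(-5 - 2))*(-10)) = -38158*(-1/8952) - 36462/((2*(-5)/(-7))*(-10)) = 19079/4476 - 36462/((2*(-5)*(-⅐))*(-10)) = 19079/4476 - 36462/((10/7)*(-10)) = 19079/4476 - 36462/(-100/7) = 19079/4476 - 36462*(-7/100) = 19079/4476 + 127617/50 = 286083821/111900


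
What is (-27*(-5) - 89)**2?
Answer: 2116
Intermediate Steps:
(-27*(-5) - 89)**2 = (135 - 89)**2 = 46**2 = 2116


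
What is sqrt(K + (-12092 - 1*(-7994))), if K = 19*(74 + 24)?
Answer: 2*I*sqrt(559) ≈ 47.286*I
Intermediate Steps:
K = 1862 (K = 19*98 = 1862)
sqrt(K + (-12092 - 1*(-7994))) = sqrt(1862 + (-12092 - 1*(-7994))) = sqrt(1862 + (-12092 + 7994)) = sqrt(1862 - 4098) = sqrt(-2236) = 2*I*sqrt(559)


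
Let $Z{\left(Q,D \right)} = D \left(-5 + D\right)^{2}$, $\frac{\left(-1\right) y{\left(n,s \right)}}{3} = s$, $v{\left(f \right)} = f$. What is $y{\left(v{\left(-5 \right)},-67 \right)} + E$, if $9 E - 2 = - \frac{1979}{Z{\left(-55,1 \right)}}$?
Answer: $\frac{8999}{48} \approx 187.48$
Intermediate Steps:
$y{\left(n,s \right)} = - 3 s$
$E = - \frac{649}{48}$ ($E = \frac{2}{9} + \frac{\left(-1979\right) \frac{1}{1 \left(-5 + 1\right)^{2}}}{9} = \frac{2}{9} + \frac{\left(-1979\right) \frac{1}{1 \left(-4\right)^{2}}}{9} = \frac{2}{9} + \frac{\left(-1979\right) \frac{1}{1 \cdot 16}}{9} = \frac{2}{9} + \frac{\left(-1979\right) \frac{1}{16}}{9} = \frac{2}{9} + \frac{1}{9} \left(- \frac{1979}{16}\right) = \frac{2}{9} - \frac{1979}{144} = - \frac{649}{48} \approx -13.521$)
$y{\left(v{\left(-5 \right)},-67 \right)} + E = \left(-3\right) \left(-67\right) - \frac{649}{48} = 201 - \frac{649}{48} = \frac{8999}{48}$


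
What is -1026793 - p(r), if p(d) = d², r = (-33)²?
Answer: -2212714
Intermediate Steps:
r = 1089
-1026793 - p(r) = -1026793 - 1*1089² = -1026793 - 1*1185921 = -1026793 - 1185921 = -2212714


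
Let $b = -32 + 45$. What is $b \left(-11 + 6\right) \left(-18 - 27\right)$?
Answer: $2925$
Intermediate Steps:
$b = 13$
$b \left(-11 + 6\right) \left(-18 - 27\right) = 13 \left(-11 + 6\right) \left(-18 - 27\right) = 13 \left(\left(-5\right) \left(-45\right)\right) = 13 \cdot 225 = 2925$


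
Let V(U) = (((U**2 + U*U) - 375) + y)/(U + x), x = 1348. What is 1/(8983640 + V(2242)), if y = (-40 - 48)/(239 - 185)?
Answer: 96930/871055649487 ≈ 1.1128e-7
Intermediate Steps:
y = -44/27 (y = -88/54 = -88*1/54 = -44/27 ≈ -1.6296)
V(U) = (-10169/27 + 2*U**2)/(1348 + U) (V(U) = (((U**2 + U*U) - 375) - 44/27)/(U + 1348) = (((U**2 + U**2) - 375) - 44/27)/(1348 + U) = ((2*U**2 - 375) - 44/27)/(1348 + U) = ((-375 + 2*U**2) - 44/27)/(1348 + U) = (-10169/27 + 2*U**2)/(1348 + U))
1/(8983640 + V(2242)) = 1/(8983640 + (-10169 + 54*2242**2)/(27*(1348 + 2242))) = 1/(8983640 + (1/27)*(-10169 + 54*5026564)/3590) = 1/(8983640 + (1/27)*(1/3590)*(-10169 + 271434456)) = 1/(8983640 + (1/27)*(1/3590)*271424287) = 1/(8983640 + 271424287/96930) = 1/(871055649487/96930) = 96930/871055649487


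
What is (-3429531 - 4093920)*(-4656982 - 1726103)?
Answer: 48022827226335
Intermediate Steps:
(-3429531 - 4093920)*(-4656982 - 1726103) = -7523451*(-6383085) = 48022827226335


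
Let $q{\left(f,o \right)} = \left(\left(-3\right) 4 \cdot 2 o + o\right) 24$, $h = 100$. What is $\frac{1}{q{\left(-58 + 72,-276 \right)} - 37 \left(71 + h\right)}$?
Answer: $\frac{1}{146025} \approx 6.8481 \cdot 10^{-6}$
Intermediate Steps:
$q{\left(f,o \right)} = - 552 o$ ($q{\left(f,o \right)} = \left(\left(-12\right) 2 o + o\right) 24 = \left(- 24 o + o\right) 24 = - 23 o 24 = - 552 o$)
$\frac{1}{q{\left(-58 + 72,-276 \right)} - 37 \left(71 + h\right)} = \frac{1}{\left(-552\right) \left(-276\right) - 37 \left(71 + 100\right)} = \frac{1}{152352 - 6327} = \frac{1}{146025}$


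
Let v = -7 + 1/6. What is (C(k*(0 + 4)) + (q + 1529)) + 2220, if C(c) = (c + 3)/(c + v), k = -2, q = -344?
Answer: 303075/89 ≈ 3405.3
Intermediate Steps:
v = -41/6 (v = -7 + ⅙ = -41/6 ≈ -6.8333)
C(c) = (3 + c)/(-41/6 + c) (C(c) = (c + 3)/(c - 41/6) = (3 + c)/(-41/6 + c))
(C(k*(0 + 4)) + (q + 1529)) + 2220 = (6*(3 - 2*(0 + 4))/(-41 + 6*(-2*(0 + 4))) + (-344 + 1529)) + 2220 = (6*(3 - 2*4)/(-41 + 6*(-2*4)) + 1185) + 2220 = (6*(3 - 8)/(-41 + 6*(-8)) + 1185) + 2220 = (6*(-5)/(-41 - 48) + 1185) + 2220 = (6*(-5)/(-89) + 1185) + 2220 = (6*(-1/89)*(-5) + 1185) + 2220 = (30/89 + 1185) + 2220 = 105495/89 + 2220 = 303075/89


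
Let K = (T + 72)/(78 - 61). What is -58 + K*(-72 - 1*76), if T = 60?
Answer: -20522/17 ≈ -1207.2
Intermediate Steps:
K = 132/17 (K = (60 + 72)/(78 - 61) = 132/17 ≈ 7.7647)
-58 + K*(-72 - 1*76) = -58 + 132*(-72 - 1*76)/17 = -58 + 132*(-72 - 76)/17 = -58 + (132/17)*(-148) = -58 - 19536/17 = -20522/17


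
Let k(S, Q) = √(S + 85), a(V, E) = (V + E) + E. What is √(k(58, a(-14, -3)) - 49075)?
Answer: √(-49075 + √143) ≈ 221.5*I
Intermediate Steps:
a(V, E) = V + 2*E (a(V, E) = (E + V) + E = V + 2*E)
k(S, Q) = √(85 + S)
√(k(58, a(-14, -3)) - 49075) = √(√(85 + 58) - 49075) = √(√143 - 49075) = √(-49075 + √143)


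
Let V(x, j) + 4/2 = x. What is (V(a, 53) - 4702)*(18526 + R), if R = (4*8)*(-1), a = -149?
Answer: -89751382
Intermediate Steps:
V(x, j) = -2 + x
R = -32 (R = 32*(-1) = -32)
(V(a, 53) - 4702)*(18526 + R) = ((-2 - 149) - 4702)*(18526 - 32) = (-151 - 4702)*18494 = -4853*18494 = -89751382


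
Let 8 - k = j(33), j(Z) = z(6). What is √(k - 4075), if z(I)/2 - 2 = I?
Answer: I*√4083 ≈ 63.898*I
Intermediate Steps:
z(I) = 4 + 2*I
j(Z) = 16 (j(Z) = 4 + 2*6 = 4 + 12 = 16)
k = -8 (k = 8 - 1*16 = 8 - 16 = -8)
√(k - 4075) = √(-8 - 4075) = √(-4083) = I*√4083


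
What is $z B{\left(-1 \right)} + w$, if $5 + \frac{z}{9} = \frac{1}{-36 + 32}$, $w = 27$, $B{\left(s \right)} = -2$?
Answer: $\frac{243}{2} \approx 121.5$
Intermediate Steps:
$z = - \frac{189}{4}$ ($z = -45 + \frac{9}{-36 + 32} = -45 + \frac{9}{-4} = -45 + 9 \left(- \frac{1}{4}\right) = -45 - \frac{9}{4} = - \frac{189}{4} \approx -47.25$)
$z B{\left(-1 \right)} + w = \left(- \frac{189}{4}\right) \left(-2\right) + 27 = \frac{189}{2} + 27 = \frac{243}{2}$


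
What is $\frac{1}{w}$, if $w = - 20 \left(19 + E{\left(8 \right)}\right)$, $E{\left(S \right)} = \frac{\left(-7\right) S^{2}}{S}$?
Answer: $\frac{1}{740} \approx 0.0013514$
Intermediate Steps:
$E{\left(S \right)} = - 7 S$
$w = 740$ ($w = - 20 \left(19 - 56\right) = \left(-20\right) \left(-37\right) = 740$)
$\frac{1}{w} = \frac{1}{740}$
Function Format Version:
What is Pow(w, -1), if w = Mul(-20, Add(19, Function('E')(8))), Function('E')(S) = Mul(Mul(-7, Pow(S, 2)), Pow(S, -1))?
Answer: Rational(1, 740) ≈ 0.0013514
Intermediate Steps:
Function('E')(S) = Mul(-7, S)
w = 740 (w = Mul(-20, Add(19, Mul(-7, 8))) = Mul(-20, Add(19, -56)) = Mul(-20, -37) = 740)
Pow(w, -1) = Pow(740, -1) = Rational(1, 740)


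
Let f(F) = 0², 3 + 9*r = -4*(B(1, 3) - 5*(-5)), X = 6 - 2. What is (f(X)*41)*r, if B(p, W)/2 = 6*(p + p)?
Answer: 0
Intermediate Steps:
B(p, W) = 24*p (B(p, W) = 2*(6*(p + p)) = 2*(6*(2*p)) = 2*(12*p) = 24*p)
X = 4
r = -199/9 (r = -⅓ + (-4*(24*1 - 5*(-5)))/9 = -⅓ + (-4*(24 + 25))/9 = -⅓ + (-4*49)/9 = -⅓ + (⅑)*(-196) = -⅓ - 196/9 = -199/9 ≈ -22.111)
f(F) = 0
(f(X)*41)*r = (0*41)*(-199/9) = 0*(-199/9) = 0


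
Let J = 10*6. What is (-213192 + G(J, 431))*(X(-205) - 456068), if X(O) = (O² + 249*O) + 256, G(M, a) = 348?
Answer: 98936702208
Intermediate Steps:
J = 60
X(O) = 256 + O² + 249*O
(-213192 + G(J, 431))*(X(-205) - 456068) = (-213192 + 348)*((256 + (-205)² + 249*(-205)) - 456068) = -212844*((256 + 42025 - 51045) - 456068) = -212844*(-8764 - 456068) = -212844*(-464832) = 98936702208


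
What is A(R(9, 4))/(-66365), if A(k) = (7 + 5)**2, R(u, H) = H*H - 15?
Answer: -144/66365 ≈ -0.0021698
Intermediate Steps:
R(u, H) = -15 + H**2 (R(u, H) = H**2 - 15 = -15 + H**2)
A(k) = 144 (A(k) = 12**2 = 144)
A(R(9, 4))/(-66365) = 144/(-66365) = 144*(-1/66365) = -144/66365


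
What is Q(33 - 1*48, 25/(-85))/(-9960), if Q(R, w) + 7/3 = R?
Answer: 13/7470 ≈ 0.0017403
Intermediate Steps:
Q(R, w) = -7/3 + R
Q(33 - 1*48, 25/(-85))/(-9960) = (-7/3 + (33 - 1*48))/(-9960) = (-7/3 + (33 - 48))*(-1/9960) = (-7/3 - 15)*(-1/9960) = -52/3*(-1/9960) = 13/7470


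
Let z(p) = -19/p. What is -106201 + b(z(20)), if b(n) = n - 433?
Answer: -2132699/20 ≈ -1.0664e+5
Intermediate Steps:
b(n) = -433 + n
-106201 + b(z(20)) = -106201 + (-433 - 19/20) = -106201 - 8679/20 = -2132699/20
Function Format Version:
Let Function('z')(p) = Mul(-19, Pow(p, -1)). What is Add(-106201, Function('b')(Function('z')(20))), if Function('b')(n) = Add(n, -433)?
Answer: Rational(-2132699, 20) ≈ -1.0664e+5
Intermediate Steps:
Function('b')(n) = Add(-433, n)
Add(-106201, Function('b')(Function('z')(20))) = Add(-106201, Add(-433, Mul(-19, Pow(20, -1)))) = Add(-106201, Add(-433, Mul(-19, Rational(1, 20)))) = Add(-106201, Add(-433, Rational(-19, 20))) = Add(-106201, Rational(-8679, 20)) = Rational(-2132699, 20)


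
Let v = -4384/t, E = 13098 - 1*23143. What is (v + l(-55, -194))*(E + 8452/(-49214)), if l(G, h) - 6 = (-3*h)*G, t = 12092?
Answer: 23914613380338708/74386961 ≈ 3.2149e+8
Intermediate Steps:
l(G, h) = 6 - 3*G*h (l(G, h) = 6 + (-3*h)*G = 6 - 3*G*h)
E = -10045 (E = 13098 - 23143 = -10045)
v = -1096/3023 (v = -4384/12092 = -4384*1/12092 = -1096/3023 ≈ -0.36255)
(v + l(-55, -194))*(E + 8452/(-49214)) = (-1096/3023 + (6 - 3*(-55)*(-194)))*(-10045 + 8452/(-49214)) = (-1096/3023 + (6 - 32010))*(-10045 + 8452*(-1/49214)) = (-1096/3023 - 32004)*(-10045 - 4226/24607) = -96749188/3023*(-247181541/24607) = 23914613380338708/74386961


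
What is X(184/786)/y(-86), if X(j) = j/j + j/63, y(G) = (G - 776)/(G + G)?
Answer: 2137186/10671129 ≈ 0.20028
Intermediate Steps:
y(G) = (-776 + G)/(2*G) (y(G) = (-776 + G)/((2*G)) = (-776 + G)*(1/(2*G)) = (-776 + G)/(2*G))
X(j) = 1 + j/63 (X(j) = 1 + j*(1/63) = 1 + j/63)
X(184/786)/y(-86) = (1 + (184/786)/63)/(((1/2)*(-776 - 86)/(-86))) = (1 + (184*(1/786))/63)/(((1/2)*(-1/86)*(-862))) = (1 + (1/63)*(92/393))/(431/86) = (1 + 92/24759)*(86/431) = (24851/24759)*(86/431) = 2137186/10671129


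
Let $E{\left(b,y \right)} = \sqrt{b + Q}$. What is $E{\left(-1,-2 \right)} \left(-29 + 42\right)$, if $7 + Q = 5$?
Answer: $13 i \sqrt{3} \approx 22.517 i$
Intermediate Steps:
$Q = -2$ ($Q = -7 + 5 = -2$)
$E{\left(b,y \right)} = \sqrt{-2 + b}$ ($E{\left(b,y \right)} = \sqrt{b - 2} = \sqrt{-2 + b}$)
$E{\left(-1,-2 \right)} \left(-29 + 42\right) = \sqrt{-2 - 1} \left(-29 + 42\right) = \sqrt{-3} \cdot 13 = i \sqrt{3} \cdot 13 = 13 i \sqrt{3}$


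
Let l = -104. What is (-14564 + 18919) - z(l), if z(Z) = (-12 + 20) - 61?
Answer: 4408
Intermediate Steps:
z(Z) = -53 (z(Z) = 8 - 61 = -53)
(-14564 + 18919) - z(l) = (-14564 + 18919) - 1*(-53) = 4355 + 53 = 4408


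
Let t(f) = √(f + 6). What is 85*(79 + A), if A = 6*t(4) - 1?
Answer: 6630 + 510*√10 ≈ 8242.8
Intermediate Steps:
t(f) = √(6 + f)
A = -1 + 6*√10 (A = 6*√(6 + 4) - 1 = 6*√10 - 1 = -1 + 6*√10 ≈ 17.974)
85*(79 + A) = 85*(79 + (-1 + 6*√10)) = 85*(78 + 6*√10) = 6630 + 510*√10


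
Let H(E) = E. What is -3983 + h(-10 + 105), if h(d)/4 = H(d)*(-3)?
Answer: -5123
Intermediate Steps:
h(d) = -12*d (h(d) = 4*(d*(-3)) = 4*(-3*d) = -12*d)
-3983 + h(-10 + 105) = -3983 - 12*(-10 + 105) = -3983 - 12*95 = -3983 - 1140 = -5123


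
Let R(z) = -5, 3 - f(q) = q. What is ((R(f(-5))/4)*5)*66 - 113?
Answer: -1051/2 ≈ -525.50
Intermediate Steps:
f(q) = 3 - q
((R(f(-5))/4)*5)*66 - 113 = ((-5/4)*5)*66 - 113 = (((1/4)*(-5))*5)*66 - 113 = -5/4*5*66 - 113 = -25/4*66 - 113 = -825/2 - 113 = -1051/2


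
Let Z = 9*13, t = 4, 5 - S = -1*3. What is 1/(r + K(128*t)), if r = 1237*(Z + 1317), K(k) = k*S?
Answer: 1/1777954 ≈ 5.6244e-7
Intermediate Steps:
S = 8 (S = 5 - (-1)*3 = 5 - 1*(-3) = 5 + 3 = 8)
Z = 117
K(k) = 8*k (K(k) = k*8 = 8*k)
r = 1773858 (r = 1237*(117 + 1317) = 1237*1434 = 1773858)
1/(r + K(128*t)) = 1/(1773858 + 8*(128*4)) = 1/(1773858 + 8*512) = 1/(1773858 + 4096) = 1/1777954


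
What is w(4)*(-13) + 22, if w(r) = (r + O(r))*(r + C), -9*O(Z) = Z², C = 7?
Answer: -2662/9 ≈ -295.78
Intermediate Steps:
O(Z) = -Z²/9
w(r) = (7 + r)*(r - r²/9) (w(r) = (r - r²/9)*(r + 7) = (r - r²/9)*(7 + r) = (7 + r)*(r - r²/9))
w(4)*(-13) + 22 = ((⅑)*4*(63 - 1*4² + 2*4))*(-13) + 22 = ((⅑)*4*(63 - 1*16 + 8))*(-13) + 22 = ((⅑)*4*(63 - 16 + 8))*(-13) + 22 = ((⅑)*4*55)*(-13) + 22 = (220/9)*(-13) + 22 = -2860/9 + 22 = -2662/9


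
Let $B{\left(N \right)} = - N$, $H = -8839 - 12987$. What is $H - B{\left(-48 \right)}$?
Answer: $-21874$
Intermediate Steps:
$H = -21826$ ($H = -8839 - 12987 = -21826$)
$H - B{\left(-48 \right)} = -21826 - \left(-1\right) \left(-48\right) = -21826 - 48 = -21874$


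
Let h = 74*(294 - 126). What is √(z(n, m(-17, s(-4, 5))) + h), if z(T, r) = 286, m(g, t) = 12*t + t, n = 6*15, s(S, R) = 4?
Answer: √12718 ≈ 112.77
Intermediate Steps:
n = 90
m(g, t) = 13*t
h = 12432 (h = 74*168 = 12432)
√(z(n, m(-17, s(-4, 5))) + h) = √(286 + 12432) = √12718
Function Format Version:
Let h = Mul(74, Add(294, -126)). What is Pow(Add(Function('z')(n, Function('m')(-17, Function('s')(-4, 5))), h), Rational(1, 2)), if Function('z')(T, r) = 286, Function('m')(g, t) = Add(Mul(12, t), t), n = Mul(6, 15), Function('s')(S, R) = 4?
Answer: Pow(12718, Rational(1, 2)) ≈ 112.77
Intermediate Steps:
n = 90
Function('m')(g, t) = Mul(13, t)
h = 12432 (h = Mul(74, 168) = 12432)
Pow(Add(Function('z')(n, Function('m')(-17, Function('s')(-4, 5))), h), Rational(1, 2)) = Pow(Add(286, 12432), Rational(1, 2)) = Pow(12718, Rational(1, 2))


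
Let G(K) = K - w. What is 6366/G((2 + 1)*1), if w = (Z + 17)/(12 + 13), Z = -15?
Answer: 159150/73 ≈ 2180.1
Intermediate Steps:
w = 2/25 (w = (-15 + 17)/(12 + 13) = 2/25 ≈ 0.080000)
G(K) = -2/25 + K (G(K) = K - 1*2/25 = K - 2/25 = -2/25 + K)
6366/G((2 + 1)*1) = 6366/(-2/25 + (2 + 1)*1) = 6366/(-2/25 + 3*1) = 6366/(-2/25 + 3) = 6366/(73/25) = 6366*(25/73) = 159150/73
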